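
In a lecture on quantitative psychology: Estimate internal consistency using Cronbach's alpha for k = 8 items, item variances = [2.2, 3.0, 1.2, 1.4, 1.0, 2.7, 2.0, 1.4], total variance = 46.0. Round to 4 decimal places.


alpha = (k/(k-1)) * (1 - sum(s_i^2)/s_total^2)
sum(item variances) = 14.9
k/(k-1) = 8/7 = 1.142857
1 - 14.9/46.0 = 1 - 0.323913 = 0.676087
alpha = 1.142857 * 0.676087
= 0.7727


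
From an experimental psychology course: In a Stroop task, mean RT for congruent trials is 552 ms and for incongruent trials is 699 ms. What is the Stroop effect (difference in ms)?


Stroop effect = RT(incongruent) - RT(congruent)
= 699 - 552
= 147 ms


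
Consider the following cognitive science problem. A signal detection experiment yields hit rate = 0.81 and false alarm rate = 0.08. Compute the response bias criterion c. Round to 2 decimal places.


c = -0.5 * (z(HR) + z(FAR))
z(0.81) = 0.8779
z(0.08) = -1.4051
c = -0.5 * (0.8779 + -1.4051)
= -0.5 * -0.5272
= 0.26


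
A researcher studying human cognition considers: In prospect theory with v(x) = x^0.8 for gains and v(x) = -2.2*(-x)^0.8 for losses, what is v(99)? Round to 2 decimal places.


Since x = 99 >= 0, use v(x) = x^0.8
99^0.8 = 39.4919
v(99) = 39.49


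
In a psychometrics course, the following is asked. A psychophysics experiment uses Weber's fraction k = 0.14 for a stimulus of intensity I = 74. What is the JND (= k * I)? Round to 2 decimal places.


JND = k * I
JND = 0.14 * 74
= 10.36


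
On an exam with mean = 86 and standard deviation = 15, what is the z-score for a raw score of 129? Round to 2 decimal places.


z = (X - mu) / sigma
= (129 - 86) / 15
= 43 / 15
= 2.87


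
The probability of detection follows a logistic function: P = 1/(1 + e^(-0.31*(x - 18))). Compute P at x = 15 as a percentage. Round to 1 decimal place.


P(x) = 1/(1 + e^(-0.31*(15 - 18)))
Exponent = -0.31 * -3 = 0.93
e^(0.93) = 2.534509
P = 1/(1 + 2.534509) = 0.282925
Percentage = 28.3


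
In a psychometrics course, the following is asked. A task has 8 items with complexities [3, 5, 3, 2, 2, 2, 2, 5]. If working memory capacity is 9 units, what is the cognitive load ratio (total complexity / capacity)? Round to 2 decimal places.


Total complexity = 3 + 5 + 3 + 2 + 2 + 2 + 2 + 5 = 24
Load = total / capacity = 24 / 9
= 2.67


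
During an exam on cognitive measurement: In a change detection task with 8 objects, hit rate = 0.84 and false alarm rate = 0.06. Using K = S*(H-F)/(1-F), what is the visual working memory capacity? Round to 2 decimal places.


K = S * (H - F) / (1 - F)
H - F = 0.78
1 - F = 0.94
K = 8 * 0.78 / 0.94
= 6.64


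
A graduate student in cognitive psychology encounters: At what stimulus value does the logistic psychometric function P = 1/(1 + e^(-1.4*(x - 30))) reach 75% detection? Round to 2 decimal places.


At P = 0.75: 0.75 = 1/(1 + e^(-k*(x-x0)))
Solving: e^(-k*(x-x0)) = 1/3
x = x0 + ln(3)/k
ln(3) = 1.0986
x = 30 + 1.0986/1.4
= 30 + 0.7847
= 30.78


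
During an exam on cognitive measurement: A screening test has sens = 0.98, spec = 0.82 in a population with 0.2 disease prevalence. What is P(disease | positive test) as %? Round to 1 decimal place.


PPV = (sens * prev) / (sens * prev + (1-spec) * (1-prev))
Numerator = 0.98 * 0.2 = 0.196
P(positive and no disease) = (1 - spec) * (1 - prev) = (1 - 0.82) * (1 - 0.2) = 0.144
Denominator = 0.196 + 0.144 = 0.34
PPV = 0.196 / 0.34 = 0.576471
As percentage = 57.6


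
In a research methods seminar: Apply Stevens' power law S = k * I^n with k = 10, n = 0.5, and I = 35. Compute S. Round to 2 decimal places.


S = 10 * 35^0.5
35^0.5 = 5.9161
S = 10 * 5.9161
= 59.16


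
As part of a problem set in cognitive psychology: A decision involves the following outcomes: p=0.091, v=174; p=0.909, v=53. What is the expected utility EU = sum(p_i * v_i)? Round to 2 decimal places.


EU = sum(p_i * v_i)
0.091 * 174 = 15.834
0.909 * 53 = 48.177
EU = 15.834 + 48.177
= 64.01


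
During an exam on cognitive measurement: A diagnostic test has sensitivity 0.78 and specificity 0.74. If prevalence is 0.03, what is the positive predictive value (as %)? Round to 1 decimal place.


PPV = (sens * prev) / (sens * prev + (1-spec) * (1-prev))
Numerator = 0.78 * 0.03 = 0.0234
P(positive and no disease) = (1 - spec) * (1 - prev) = (1 - 0.74) * (1 - 0.03) = 0.2522
Denominator = 0.0234 + 0.2522 = 0.2756
PPV = 0.0234 / 0.2756 = 0.084906
As percentage = 8.5


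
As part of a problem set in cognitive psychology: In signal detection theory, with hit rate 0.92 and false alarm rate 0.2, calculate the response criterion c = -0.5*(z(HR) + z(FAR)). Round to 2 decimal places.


c = -0.5 * (z(HR) + z(FAR))
z(0.92) = 1.4051
z(0.2) = -0.8416
c = -0.5 * (1.4051 + -0.8416)
= -0.5 * 0.5635
= -0.28


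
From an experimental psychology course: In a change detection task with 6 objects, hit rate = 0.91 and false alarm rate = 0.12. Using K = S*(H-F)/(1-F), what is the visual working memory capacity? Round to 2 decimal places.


K = S * (H - F) / (1 - F)
H - F = 0.79
1 - F = 0.88
K = 6 * 0.79 / 0.88
= 5.39


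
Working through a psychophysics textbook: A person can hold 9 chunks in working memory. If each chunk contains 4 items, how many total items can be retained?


Total items = chunks * items_per_chunk
= 9 * 4
= 36


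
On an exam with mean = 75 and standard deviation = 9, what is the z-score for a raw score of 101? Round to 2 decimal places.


z = (X - mu) / sigma
= (101 - 75) / 9
= 26 / 9
= 2.89


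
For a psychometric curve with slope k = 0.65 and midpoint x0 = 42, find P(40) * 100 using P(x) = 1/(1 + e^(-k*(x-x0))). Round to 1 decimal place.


P(x) = 1/(1 + e^(-0.65*(40 - 42)))
Exponent = -0.65 * -2 = 1.3
e^(1.3) = 3.669297
P = 1/(1 + 3.669297) = 0.214165
Percentage = 21.4


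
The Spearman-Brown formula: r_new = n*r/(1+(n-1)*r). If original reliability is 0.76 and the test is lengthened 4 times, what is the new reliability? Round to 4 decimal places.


r_new = n*r / (1 + (n-1)*r)
Numerator = 4 * 0.76 = 3.04
Denominator = 1 + 3 * 0.76 = 3.28
r_new = 3.04 / 3.28
= 0.9268


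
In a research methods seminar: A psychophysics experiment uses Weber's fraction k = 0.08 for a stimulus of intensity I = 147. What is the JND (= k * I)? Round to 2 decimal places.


JND = k * I
JND = 0.08 * 147
= 11.76


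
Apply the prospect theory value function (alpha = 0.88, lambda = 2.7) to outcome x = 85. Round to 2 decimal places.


Since x = 85 >= 0, use v(x) = x^0.88
85^0.88 = 49.8757
v(85) = 49.88


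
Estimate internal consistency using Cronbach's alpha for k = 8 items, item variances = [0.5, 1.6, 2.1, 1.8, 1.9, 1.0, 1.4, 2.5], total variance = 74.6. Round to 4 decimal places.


alpha = (k/(k-1)) * (1 - sum(s_i^2)/s_total^2)
sum(item variances) = 12.8
k/(k-1) = 8/7 = 1.142857
1 - 12.8/74.6 = 1 - 0.171582 = 0.828418
alpha = 1.142857 * 0.828418
= 0.9468


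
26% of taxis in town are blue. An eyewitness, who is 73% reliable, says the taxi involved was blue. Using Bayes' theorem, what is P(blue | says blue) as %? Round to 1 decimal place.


P(blue | says blue) = P(says blue | blue)*P(blue) / [P(says blue | blue)*P(blue) + P(says blue | not blue)*P(not blue)]
Numerator = 0.73 * 0.26 = 0.1898
False identification = 0.27 * 0.74 = 0.1998
P = 0.1898 / (0.1898 + 0.1998)
= 0.1898 / 0.3896
As percentage = 48.7


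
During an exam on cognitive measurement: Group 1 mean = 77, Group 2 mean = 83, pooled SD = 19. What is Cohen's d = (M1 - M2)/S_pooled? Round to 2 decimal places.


Cohen's d = (M1 - M2) / S_pooled
= (77 - 83) / 19
= -6 / 19
= -0.32


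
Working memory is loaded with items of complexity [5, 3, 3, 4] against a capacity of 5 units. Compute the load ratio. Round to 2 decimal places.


Total complexity = 5 + 3 + 3 + 4 = 15
Load = total / capacity = 15 / 5
= 3.00


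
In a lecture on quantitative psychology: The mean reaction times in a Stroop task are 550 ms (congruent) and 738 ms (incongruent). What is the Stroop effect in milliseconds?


Stroop effect = RT(incongruent) - RT(congruent)
= 738 - 550
= 188 ms


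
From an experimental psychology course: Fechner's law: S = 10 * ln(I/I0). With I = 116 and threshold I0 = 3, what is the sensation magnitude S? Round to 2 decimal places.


S = 10 * ln(116/3)
I/I0 = 38.666667
ln(38.666667) = 3.655
S = 10 * 3.655
= 36.55


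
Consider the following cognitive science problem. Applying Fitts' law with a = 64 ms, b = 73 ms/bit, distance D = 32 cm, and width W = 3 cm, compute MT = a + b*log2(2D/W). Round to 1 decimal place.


MT = 64 + 73 * log2(2*32/3)
2D/W = 21.333333
log2(21.333333) = 4.415
MT = 64 + 73 * 4.415
= 386.3 ms


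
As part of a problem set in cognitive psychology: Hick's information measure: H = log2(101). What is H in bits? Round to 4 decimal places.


H = log2(n)
H = log2(101)
= 6.6582


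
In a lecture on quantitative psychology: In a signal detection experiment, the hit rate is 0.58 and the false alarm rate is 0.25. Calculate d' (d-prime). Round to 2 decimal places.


d' = z(HR) - z(FAR)
z(0.58) = 0.2019
z(0.25) = -0.6745
d' = 0.2019 - -0.6745
= 0.88


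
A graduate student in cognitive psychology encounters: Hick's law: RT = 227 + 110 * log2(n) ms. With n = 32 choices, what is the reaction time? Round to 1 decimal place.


RT = 227 + 110 * log2(32)
log2(32) = 5.0
RT = 227 + 110 * 5.0
= 227 + 550.0
= 777.0 ms


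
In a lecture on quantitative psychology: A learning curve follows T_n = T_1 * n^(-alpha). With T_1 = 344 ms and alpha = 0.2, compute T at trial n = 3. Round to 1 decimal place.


T_n = 344 * 3^(-0.2)
3^(-0.2) = 0.802742
T_n = 344 * 0.802742
= 276.1 ms


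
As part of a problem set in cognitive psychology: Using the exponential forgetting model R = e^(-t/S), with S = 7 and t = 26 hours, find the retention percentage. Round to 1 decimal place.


R = e^(-t/S)
-t/S = -26/7 = -3.714286
R = e^(-3.714286) = 0.024373
Percentage = 0.024373 * 100
= 2.4


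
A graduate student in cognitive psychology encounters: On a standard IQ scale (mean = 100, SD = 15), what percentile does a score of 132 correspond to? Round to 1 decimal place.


z = (IQ - mean) / SD
z = (132 - 100) / 15 = 2.1333
Percentile = Phi(2.1333) * 100
Phi(2.1333) = 0.98355
= 98.4


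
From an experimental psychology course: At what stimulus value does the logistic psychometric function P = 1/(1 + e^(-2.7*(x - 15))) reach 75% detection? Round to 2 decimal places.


At P = 0.75: 0.75 = 1/(1 + e^(-k*(x-x0)))
Solving: e^(-k*(x-x0)) = 1/3
x = x0 + ln(3)/k
ln(3) = 1.0986
x = 15 + 1.0986/2.7
= 15 + 0.4069
= 15.41


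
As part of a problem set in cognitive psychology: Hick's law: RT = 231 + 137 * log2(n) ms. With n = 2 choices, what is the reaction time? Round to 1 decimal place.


RT = 231 + 137 * log2(2)
log2(2) = 1.0
RT = 231 + 137 * 1.0
= 231 + 137.0
= 368.0 ms


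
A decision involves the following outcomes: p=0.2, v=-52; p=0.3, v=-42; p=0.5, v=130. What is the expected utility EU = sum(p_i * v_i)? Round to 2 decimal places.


EU = sum(p_i * v_i)
0.2 * -52 = -10.4
0.3 * -42 = -12.6
0.5 * 130 = 65.0
EU = -10.4 + -12.6 + 65.0
= 42.00


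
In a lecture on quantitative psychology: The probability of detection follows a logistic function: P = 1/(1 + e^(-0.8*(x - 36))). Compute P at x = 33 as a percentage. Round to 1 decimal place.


P(x) = 1/(1 + e^(-0.8*(33 - 36)))
Exponent = -0.8 * -3 = 2.4
e^(2.4) = 11.023176
P = 1/(1 + 11.023176) = 0.083173
Percentage = 8.3


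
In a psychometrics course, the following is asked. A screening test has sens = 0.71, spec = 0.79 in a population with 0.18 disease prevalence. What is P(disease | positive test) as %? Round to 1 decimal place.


PPV = (sens * prev) / (sens * prev + (1-spec) * (1-prev))
Numerator = 0.71 * 0.18 = 0.1278
P(positive and no disease) = (1 - spec) * (1 - prev) = (1 - 0.79) * (1 - 0.18) = 0.1722
Denominator = 0.1278 + 0.1722 = 0.3
PPV = 0.1278 / 0.3 = 0.426
As percentage = 42.6


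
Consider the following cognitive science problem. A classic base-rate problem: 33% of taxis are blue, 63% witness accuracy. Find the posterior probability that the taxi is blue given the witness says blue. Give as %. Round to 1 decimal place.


P(blue | says blue) = P(says blue | blue)*P(blue) / [P(says blue | blue)*P(blue) + P(says blue | not blue)*P(not blue)]
Numerator = 0.63 * 0.33 = 0.2079
False identification = 0.37 * 0.67 = 0.2479
P = 0.2079 / (0.2079 + 0.2479)
= 0.2079 / 0.4558
As percentage = 45.6


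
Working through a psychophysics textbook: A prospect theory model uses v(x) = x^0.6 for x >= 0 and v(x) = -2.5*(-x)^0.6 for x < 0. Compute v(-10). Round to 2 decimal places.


Since x = -10 < 0, use v(x) = -lambda*(-x)^alpha
(-x) = 10
10^0.6 = 3.9811
v(-10) = -2.5 * 3.9811
= -9.95


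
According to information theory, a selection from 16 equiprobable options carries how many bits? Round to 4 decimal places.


H = log2(n)
H = log2(16)
= 4.0000


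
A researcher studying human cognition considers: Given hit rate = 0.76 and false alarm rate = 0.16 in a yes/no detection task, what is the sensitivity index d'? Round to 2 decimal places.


d' = z(HR) - z(FAR)
z(0.76) = 0.7063
z(0.16) = -0.9945
d' = 0.7063 - -0.9945
= 1.70


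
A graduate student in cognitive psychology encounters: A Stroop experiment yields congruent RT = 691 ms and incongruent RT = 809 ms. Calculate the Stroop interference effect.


Stroop effect = RT(incongruent) - RT(congruent)
= 809 - 691
= 118 ms


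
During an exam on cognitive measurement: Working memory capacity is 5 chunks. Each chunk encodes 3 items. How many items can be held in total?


Total items = chunks * items_per_chunk
= 5 * 3
= 15


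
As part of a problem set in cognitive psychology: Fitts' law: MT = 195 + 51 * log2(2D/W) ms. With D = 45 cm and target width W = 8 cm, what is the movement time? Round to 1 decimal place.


MT = 195 + 51 * log2(2*45/8)
2D/W = 11.25
log2(11.25) = 3.4919
MT = 195 + 51 * 3.4919
= 373.1 ms


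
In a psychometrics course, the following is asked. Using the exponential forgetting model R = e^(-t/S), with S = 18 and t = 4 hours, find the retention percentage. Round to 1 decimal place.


R = e^(-t/S)
-t/S = -4/18 = -0.222222
R = e^(-0.222222) = 0.800738
Percentage = 0.800738 * 100
= 80.1


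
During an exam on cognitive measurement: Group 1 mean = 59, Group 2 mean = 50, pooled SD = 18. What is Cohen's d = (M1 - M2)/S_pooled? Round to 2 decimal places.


Cohen's d = (M1 - M2) / S_pooled
= (59 - 50) / 18
= 9 / 18
= 0.50


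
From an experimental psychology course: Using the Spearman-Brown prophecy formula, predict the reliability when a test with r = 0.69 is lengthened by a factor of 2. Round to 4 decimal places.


r_new = n*r / (1 + (n-1)*r)
Numerator = 2 * 0.69 = 1.38
Denominator = 1 + 1 * 0.69 = 1.69
r_new = 1.38 / 1.69
= 0.8166


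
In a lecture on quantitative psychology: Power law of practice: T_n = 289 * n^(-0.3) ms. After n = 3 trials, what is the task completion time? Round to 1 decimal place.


T_n = 289 * 3^(-0.3)
3^(-0.3) = 0.719223
T_n = 289 * 0.719223
= 207.9 ms


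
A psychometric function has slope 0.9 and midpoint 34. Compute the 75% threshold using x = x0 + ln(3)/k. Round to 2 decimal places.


At P = 0.75: 0.75 = 1/(1 + e^(-k*(x-x0)))
Solving: e^(-k*(x-x0)) = 1/3
x = x0 + ln(3)/k
ln(3) = 1.0986
x = 34 + 1.0986/0.9
= 34 + 1.2207
= 35.22


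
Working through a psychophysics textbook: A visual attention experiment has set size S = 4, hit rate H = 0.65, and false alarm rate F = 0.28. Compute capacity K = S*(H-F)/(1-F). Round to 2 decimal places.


K = S * (H - F) / (1 - F)
H - F = 0.37
1 - F = 0.72
K = 4 * 0.37 / 0.72
= 2.06


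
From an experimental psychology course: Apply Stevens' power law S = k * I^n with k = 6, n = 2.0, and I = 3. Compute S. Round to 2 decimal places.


S = 6 * 3^2.0
3^2.0 = 9.0
S = 6 * 9.0
= 54.00


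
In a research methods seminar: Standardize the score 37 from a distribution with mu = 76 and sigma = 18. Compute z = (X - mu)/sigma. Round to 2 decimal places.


z = (X - mu) / sigma
= (37 - 76) / 18
= -39 / 18
= -2.17


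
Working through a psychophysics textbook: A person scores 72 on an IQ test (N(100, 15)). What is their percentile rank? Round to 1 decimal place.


z = (IQ - mean) / SD
z = (72 - 100) / 15 = -1.8667
Percentile = Phi(-1.8667) * 100
Phi(-1.8667) = 0.030972
= 3.1


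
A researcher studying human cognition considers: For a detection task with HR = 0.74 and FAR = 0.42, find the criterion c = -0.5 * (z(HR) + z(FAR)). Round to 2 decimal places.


c = -0.5 * (z(HR) + z(FAR))
z(0.74) = 0.6433
z(0.42) = -0.2019
c = -0.5 * (0.6433 + -0.2019)
= -0.5 * 0.4414
= -0.22


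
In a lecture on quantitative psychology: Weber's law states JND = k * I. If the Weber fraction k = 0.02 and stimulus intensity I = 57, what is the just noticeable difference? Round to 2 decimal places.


JND = k * I
JND = 0.02 * 57
= 1.14


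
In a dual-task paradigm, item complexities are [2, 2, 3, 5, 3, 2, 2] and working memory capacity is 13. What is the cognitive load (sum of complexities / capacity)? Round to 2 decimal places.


Total complexity = 2 + 2 + 3 + 5 + 3 + 2 + 2 = 19
Load = total / capacity = 19 / 13
= 1.46


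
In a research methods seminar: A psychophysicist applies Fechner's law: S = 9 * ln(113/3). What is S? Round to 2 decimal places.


S = 9 * ln(113/3)
I/I0 = 37.666667
ln(37.666667) = 3.6288
S = 9 * 3.6288
= 32.66


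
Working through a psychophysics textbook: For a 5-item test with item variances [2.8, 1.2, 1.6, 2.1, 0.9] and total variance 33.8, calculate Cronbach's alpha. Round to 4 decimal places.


alpha = (k/(k-1)) * (1 - sum(s_i^2)/s_total^2)
sum(item variances) = 8.6
k/(k-1) = 5/4 = 1.25
1 - 8.6/33.8 = 1 - 0.254438 = 0.745562
alpha = 1.25 * 0.745562
= 0.9320


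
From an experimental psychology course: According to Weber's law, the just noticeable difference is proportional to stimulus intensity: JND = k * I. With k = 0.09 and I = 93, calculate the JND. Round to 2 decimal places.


JND = k * I
JND = 0.09 * 93
= 8.37


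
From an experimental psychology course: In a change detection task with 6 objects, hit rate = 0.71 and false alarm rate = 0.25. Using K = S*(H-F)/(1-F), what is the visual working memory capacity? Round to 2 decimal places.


K = S * (H - F) / (1 - F)
H - F = 0.46
1 - F = 0.75
K = 6 * 0.46 / 0.75
= 3.68


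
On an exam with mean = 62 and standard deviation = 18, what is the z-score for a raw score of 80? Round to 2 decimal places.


z = (X - mu) / sigma
= (80 - 62) / 18
= 18 / 18
= 1.00


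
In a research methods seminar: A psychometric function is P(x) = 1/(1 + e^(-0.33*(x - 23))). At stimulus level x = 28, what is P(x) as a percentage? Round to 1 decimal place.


P(x) = 1/(1 + e^(-0.33*(28 - 23)))
Exponent = -0.33 * 5 = -1.65
e^(-1.65) = 0.19205
P = 1/(1 + 0.19205) = 0.838891
Percentage = 83.9


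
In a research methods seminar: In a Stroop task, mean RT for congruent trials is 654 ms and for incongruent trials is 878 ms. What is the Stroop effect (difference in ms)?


Stroop effect = RT(incongruent) - RT(congruent)
= 878 - 654
= 224 ms


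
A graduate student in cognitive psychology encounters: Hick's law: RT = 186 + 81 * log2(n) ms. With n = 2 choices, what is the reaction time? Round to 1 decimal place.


RT = 186 + 81 * log2(2)
log2(2) = 1.0
RT = 186 + 81 * 1.0
= 186 + 81.0
= 267.0 ms


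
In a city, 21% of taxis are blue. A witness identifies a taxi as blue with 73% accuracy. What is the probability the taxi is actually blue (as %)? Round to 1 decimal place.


P(blue | says blue) = P(says blue | blue)*P(blue) / [P(says blue | blue)*P(blue) + P(says blue | not blue)*P(not blue)]
Numerator = 0.73 * 0.21 = 0.1533
False identification = 0.27 * 0.79 = 0.2133
P = 0.1533 / (0.1533 + 0.2133)
= 0.1533 / 0.3666
As percentage = 41.8


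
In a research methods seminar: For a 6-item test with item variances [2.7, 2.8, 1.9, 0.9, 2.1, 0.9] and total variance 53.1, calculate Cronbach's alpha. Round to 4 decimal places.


alpha = (k/(k-1)) * (1 - sum(s_i^2)/s_total^2)
sum(item variances) = 11.3
k/(k-1) = 6/5 = 1.2
1 - 11.3/53.1 = 1 - 0.212806 = 0.787194
alpha = 1.2 * 0.787194
= 0.9446


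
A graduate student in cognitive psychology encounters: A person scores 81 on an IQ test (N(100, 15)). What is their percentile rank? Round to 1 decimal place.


z = (IQ - mean) / SD
z = (81 - 100) / 15 = -1.2667
Percentile = Phi(-1.2667) * 100
Phi(-1.2667) = 0.102631
= 10.3


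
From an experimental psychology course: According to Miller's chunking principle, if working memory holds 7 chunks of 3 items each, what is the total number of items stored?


Total items = chunks * items_per_chunk
= 7 * 3
= 21


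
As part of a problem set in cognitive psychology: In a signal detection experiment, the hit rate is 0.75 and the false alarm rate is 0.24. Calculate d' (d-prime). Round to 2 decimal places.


d' = z(HR) - z(FAR)
z(0.75) = 0.6745
z(0.24) = -0.7063
d' = 0.6745 - -0.7063
= 1.38


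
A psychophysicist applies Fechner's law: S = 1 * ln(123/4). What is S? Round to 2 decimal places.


S = 1 * ln(123/4)
I/I0 = 30.75
ln(30.75) = 3.4259
S = 1 * 3.4259
= 3.43


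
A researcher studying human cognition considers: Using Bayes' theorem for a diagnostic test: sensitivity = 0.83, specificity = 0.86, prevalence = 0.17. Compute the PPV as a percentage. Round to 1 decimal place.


PPV = (sens * prev) / (sens * prev + (1-spec) * (1-prev))
Numerator = 0.83 * 0.17 = 0.1411
P(positive and no disease) = (1 - spec) * (1 - prev) = (1 - 0.86) * (1 - 0.17) = 0.1162
Denominator = 0.1411 + 0.1162 = 0.2573
PPV = 0.1411 / 0.2573 = 0.548387
As percentage = 54.8


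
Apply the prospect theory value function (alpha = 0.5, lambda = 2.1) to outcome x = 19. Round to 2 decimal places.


Since x = 19 >= 0, use v(x) = x^0.5
19^0.5 = 4.3589
v(19) = 4.36


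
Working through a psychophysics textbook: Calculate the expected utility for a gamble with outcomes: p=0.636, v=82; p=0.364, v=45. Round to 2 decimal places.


EU = sum(p_i * v_i)
0.636 * 82 = 52.152
0.364 * 45 = 16.38
EU = 52.152 + 16.38
= 68.53


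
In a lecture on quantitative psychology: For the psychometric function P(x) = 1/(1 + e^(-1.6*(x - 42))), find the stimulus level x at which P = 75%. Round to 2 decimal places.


At P = 0.75: 0.75 = 1/(1 + e^(-k*(x-x0)))
Solving: e^(-k*(x-x0)) = 1/3
x = x0 + ln(3)/k
ln(3) = 1.0986
x = 42 + 1.0986/1.6
= 42 + 0.6866
= 42.69


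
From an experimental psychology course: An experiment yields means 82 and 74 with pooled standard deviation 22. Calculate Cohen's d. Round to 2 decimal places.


Cohen's d = (M1 - M2) / S_pooled
= (82 - 74) / 22
= 8 / 22
= 0.36


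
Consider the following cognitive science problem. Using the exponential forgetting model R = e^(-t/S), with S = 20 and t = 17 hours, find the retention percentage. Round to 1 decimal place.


R = e^(-t/S)
-t/S = -17/20 = -0.85
R = e^(-0.85) = 0.427415
Percentage = 0.427415 * 100
= 42.7


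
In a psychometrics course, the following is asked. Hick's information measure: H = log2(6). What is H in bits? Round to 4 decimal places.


H = log2(n)
H = log2(6)
= 2.5850


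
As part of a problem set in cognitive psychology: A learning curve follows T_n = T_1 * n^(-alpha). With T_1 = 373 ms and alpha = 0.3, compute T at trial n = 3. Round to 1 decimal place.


T_n = 373 * 3^(-0.3)
3^(-0.3) = 0.719223
T_n = 373 * 0.719223
= 268.3 ms


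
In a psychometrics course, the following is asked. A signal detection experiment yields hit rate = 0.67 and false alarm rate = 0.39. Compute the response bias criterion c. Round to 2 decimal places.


c = -0.5 * (z(HR) + z(FAR))
z(0.67) = 0.4399
z(0.39) = -0.2793
c = -0.5 * (0.4399 + -0.2793)
= -0.5 * 0.1606
= -0.08


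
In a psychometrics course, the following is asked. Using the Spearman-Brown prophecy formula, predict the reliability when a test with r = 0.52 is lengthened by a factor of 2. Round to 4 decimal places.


r_new = n*r / (1 + (n-1)*r)
Numerator = 2 * 0.52 = 1.04
Denominator = 1 + 1 * 0.52 = 1.52
r_new = 1.04 / 1.52
= 0.6842


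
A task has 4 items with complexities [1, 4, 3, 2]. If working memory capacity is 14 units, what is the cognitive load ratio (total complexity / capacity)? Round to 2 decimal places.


Total complexity = 1 + 4 + 3 + 2 = 10
Load = total / capacity = 10 / 14
= 0.71


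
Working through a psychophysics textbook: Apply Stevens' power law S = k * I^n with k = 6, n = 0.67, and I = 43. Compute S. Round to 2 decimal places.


S = 6 * 43^0.67
43^0.67 = 12.4286
S = 6 * 12.4286
= 74.57


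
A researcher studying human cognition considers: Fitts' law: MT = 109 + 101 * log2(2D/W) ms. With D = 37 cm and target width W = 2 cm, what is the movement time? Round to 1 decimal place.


MT = 109 + 101 * log2(2*37/2)
2D/W = 37.0
log2(37.0) = 5.2095
MT = 109 + 101 * 5.2095
= 635.2 ms


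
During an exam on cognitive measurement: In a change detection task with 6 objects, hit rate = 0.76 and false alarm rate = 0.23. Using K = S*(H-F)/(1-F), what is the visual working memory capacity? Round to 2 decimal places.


K = S * (H - F) / (1 - F)
H - F = 0.53
1 - F = 0.77
K = 6 * 0.53 / 0.77
= 4.13


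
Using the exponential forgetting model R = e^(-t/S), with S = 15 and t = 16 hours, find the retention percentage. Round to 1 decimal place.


R = e^(-t/S)
-t/S = -16/15 = -1.066667
R = e^(-1.066667) = 0.344154
Percentage = 0.344154 * 100
= 34.4


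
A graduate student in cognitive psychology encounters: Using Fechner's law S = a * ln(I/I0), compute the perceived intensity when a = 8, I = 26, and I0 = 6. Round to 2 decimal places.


S = 8 * ln(26/6)
I/I0 = 4.333333
ln(4.333333) = 1.4663
S = 8 * 1.4663
= 11.73


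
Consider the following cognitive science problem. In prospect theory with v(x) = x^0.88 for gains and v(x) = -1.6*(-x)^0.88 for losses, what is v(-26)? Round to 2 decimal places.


Since x = -26 < 0, use v(x) = -lambda*(-x)^alpha
(-x) = 26
26^0.88 = 17.5864
v(-26) = -1.6 * 17.5864
= -28.14


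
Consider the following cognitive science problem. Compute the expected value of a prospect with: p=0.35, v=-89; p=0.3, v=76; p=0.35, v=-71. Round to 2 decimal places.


EU = sum(p_i * v_i)
0.35 * -89 = -31.15
0.3 * 76 = 22.8
0.35 * -71 = -24.85
EU = -31.15 + 22.8 + -24.85
= -33.20


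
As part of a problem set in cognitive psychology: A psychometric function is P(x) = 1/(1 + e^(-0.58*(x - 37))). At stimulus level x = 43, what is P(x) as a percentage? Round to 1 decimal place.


P(x) = 1/(1 + e^(-0.58*(43 - 37)))
Exponent = -0.58 * 6 = -3.48
e^(-3.48) = 0.030807
P = 1/(1 + 0.030807) = 0.970114
Percentage = 97.0


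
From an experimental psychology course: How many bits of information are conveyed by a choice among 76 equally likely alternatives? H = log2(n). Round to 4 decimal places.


H = log2(n)
H = log2(76)
= 6.2479


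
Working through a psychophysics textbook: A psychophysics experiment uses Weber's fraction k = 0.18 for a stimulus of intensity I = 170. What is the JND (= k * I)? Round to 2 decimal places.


JND = k * I
JND = 0.18 * 170
= 30.60


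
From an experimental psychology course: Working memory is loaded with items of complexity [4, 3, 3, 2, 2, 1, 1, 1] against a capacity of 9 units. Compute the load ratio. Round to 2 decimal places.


Total complexity = 4 + 3 + 3 + 2 + 2 + 1 + 1 + 1 = 17
Load = total / capacity = 17 / 9
= 1.89


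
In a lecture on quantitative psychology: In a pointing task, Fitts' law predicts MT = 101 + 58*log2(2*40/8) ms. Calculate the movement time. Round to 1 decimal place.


MT = 101 + 58 * log2(2*40/8)
2D/W = 10.0
log2(10.0) = 3.3219
MT = 101 + 58 * 3.3219
= 293.7 ms


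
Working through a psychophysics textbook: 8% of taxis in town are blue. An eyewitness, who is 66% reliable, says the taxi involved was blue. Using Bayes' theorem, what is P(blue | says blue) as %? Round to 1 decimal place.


P(blue | says blue) = P(says blue | blue)*P(blue) / [P(says blue | blue)*P(blue) + P(says blue | not blue)*P(not blue)]
Numerator = 0.66 * 0.08 = 0.0528
False identification = 0.34 * 0.92 = 0.3128
P = 0.0528 / (0.0528 + 0.3128)
= 0.0528 / 0.3656
As percentage = 14.4


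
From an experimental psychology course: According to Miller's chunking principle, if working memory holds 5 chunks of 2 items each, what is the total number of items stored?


Total items = chunks * items_per_chunk
= 5 * 2
= 10


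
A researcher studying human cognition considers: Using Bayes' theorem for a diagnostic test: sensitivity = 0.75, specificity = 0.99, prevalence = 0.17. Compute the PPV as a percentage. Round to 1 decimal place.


PPV = (sens * prev) / (sens * prev + (1-spec) * (1-prev))
Numerator = 0.75 * 0.17 = 0.1275
P(positive and no disease) = (1 - spec) * (1 - prev) = (1 - 0.99) * (1 - 0.17) = 0.0083
Denominator = 0.1275 + 0.0083 = 0.1358
PPV = 0.1275 / 0.1358 = 0.938881
As percentage = 93.9


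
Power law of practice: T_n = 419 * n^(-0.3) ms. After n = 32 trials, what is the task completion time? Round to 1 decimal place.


T_n = 419 * 32^(-0.3)
32^(-0.3) = 0.353553
T_n = 419 * 0.353553
= 148.1 ms


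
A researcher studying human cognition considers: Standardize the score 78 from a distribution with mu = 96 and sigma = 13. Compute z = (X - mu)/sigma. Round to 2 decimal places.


z = (X - mu) / sigma
= (78 - 96) / 13
= -18 / 13
= -1.38


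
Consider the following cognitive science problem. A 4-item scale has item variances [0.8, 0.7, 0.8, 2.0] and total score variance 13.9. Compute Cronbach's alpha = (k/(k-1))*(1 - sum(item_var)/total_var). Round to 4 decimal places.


alpha = (k/(k-1)) * (1 - sum(s_i^2)/s_total^2)
sum(item variances) = 4.3
k/(k-1) = 4/3 = 1.333333
1 - 4.3/13.9 = 1 - 0.309353 = 0.690647
alpha = 1.333333 * 0.690647
= 0.9209


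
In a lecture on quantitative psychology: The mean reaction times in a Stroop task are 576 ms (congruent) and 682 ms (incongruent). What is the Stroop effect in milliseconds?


Stroop effect = RT(incongruent) - RT(congruent)
= 682 - 576
= 106 ms


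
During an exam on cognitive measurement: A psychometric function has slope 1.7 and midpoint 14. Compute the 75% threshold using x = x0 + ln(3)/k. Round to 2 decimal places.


At P = 0.75: 0.75 = 1/(1 + e^(-k*(x-x0)))
Solving: e^(-k*(x-x0)) = 1/3
x = x0 + ln(3)/k
ln(3) = 1.0986
x = 14 + 1.0986/1.7
= 14 + 0.6462
= 14.65


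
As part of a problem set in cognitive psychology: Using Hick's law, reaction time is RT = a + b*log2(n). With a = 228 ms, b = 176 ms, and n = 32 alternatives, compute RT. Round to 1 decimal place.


RT = 228 + 176 * log2(32)
log2(32) = 5.0
RT = 228 + 176 * 5.0
= 228 + 880.0
= 1108.0 ms


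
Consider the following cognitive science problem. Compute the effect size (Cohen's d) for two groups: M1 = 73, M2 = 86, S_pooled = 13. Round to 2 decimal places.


Cohen's d = (M1 - M2) / S_pooled
= (73 - 86) / 13
= -13 / 13
= -1.00


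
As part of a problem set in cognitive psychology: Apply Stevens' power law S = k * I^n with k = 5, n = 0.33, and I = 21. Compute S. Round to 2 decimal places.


S = 5 * 21^0.33
21^0.33 = 2.7311
S = 5 * 2.7311
= 13.66


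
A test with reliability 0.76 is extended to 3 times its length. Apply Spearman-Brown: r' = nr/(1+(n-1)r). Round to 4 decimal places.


r_new = n*r / (1 + (n-1)*r)
Numerator = 3 * 0.76 = 2.28
Denominator = 1 + 2 * 0.76 = 2.52
r_new = 2.28 / 2.52
= 0.9048


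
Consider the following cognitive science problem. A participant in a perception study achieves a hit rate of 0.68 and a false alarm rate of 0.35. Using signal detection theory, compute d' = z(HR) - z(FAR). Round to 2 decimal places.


d' = z(HR) - z(FAR)
z(0.68) = 0.4677
z(0.35) = -0.3853
d' = 0.4677 - -0.3853
= 0.85


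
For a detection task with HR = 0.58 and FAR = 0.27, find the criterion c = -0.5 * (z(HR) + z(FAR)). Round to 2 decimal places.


c = -0.5 * (z(HR) + z(FAR))
z(0.58) = 0.2019
z(0.27) = -0.6128
c = -0.5 * (0.2019 + -0.6128)
= -0.5 * -0.4109
= 0.21


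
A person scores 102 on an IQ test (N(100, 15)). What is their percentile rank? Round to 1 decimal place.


z = (IQ - mean) / SD
z = (102 - 100) / 15 = 0.1333
Percentile = Phi(0.1333) * 100
Phi(0.1333) = 0.553022
= 55.3


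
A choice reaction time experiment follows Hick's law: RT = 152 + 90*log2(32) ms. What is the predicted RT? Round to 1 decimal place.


RT = 152 + 90 * log2(32)
log2(32) = 5.0
RT = 152 + 90 * 5.0
= 152 + 450.0
= 602.0 ms


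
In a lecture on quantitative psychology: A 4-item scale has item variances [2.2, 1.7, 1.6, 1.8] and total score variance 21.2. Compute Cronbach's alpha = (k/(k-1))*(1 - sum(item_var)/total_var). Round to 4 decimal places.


alpha = (k/(k-1)) * (1 - sum(s_i^2)/s_total^2)
sum(item variances) = 7.3
k/(k-1) = 4/3 = 1.333333
1 - 7.3/21.2 = 1 - 0.34434 = 0.65566
alpha = 1.333333 * 0.65566
= 0.8742


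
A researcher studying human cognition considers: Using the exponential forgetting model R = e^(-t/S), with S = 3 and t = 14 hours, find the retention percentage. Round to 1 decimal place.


R = e^(-t/S)
-t/S = -14/3 = -4.666667
R = e^(-4.666667) = 0.009404
Percentage = 0.009404 * 100
= 0.9


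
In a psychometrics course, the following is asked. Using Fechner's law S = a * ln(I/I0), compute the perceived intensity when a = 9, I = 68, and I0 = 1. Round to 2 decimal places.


S = 9 * ln(68/1)
I/I0 = 68.0
ln(68.0) = 4.2195
S = 9 * 4.2195
= 37.98


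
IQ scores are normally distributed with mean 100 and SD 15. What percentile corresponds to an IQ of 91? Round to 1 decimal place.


z = (IQ - mean) / SD
z = (91 - 100) / 15 = -0.6
Percentile = Phi(-0.6) * 100
Phi(-0.6) = 0.274253
= 27.4


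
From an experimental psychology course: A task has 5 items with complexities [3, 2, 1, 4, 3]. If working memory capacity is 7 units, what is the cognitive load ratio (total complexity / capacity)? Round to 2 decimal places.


Total complexity = 3 + 2 + 1 + 4 + 3 = 13
Load = total / capacity = 13 / 7
= 1.86


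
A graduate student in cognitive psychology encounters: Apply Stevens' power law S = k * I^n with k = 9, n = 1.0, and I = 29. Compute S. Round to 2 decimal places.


S = 9 * 29^1.0
29^1.0 = 29.0
S = 9 * 29.0
= 261.00


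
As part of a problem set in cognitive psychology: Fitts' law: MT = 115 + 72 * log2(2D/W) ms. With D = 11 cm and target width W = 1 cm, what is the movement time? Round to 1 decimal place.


MT = 115 + 72 * log2(2*11/1)
2D/W = 22.0
log2(22.0) = 4.4594
MT = 115 + 72 * 4.4594
= 436.1 ms


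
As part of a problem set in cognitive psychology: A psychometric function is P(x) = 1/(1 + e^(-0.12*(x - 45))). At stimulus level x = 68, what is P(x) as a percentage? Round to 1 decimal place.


P(x) = 1/(1 + e^(-0.12*(68 - 45)))
Exponent = -0.12 * 23 = -2.76
e^(-2.76) = 0.063292
P = 1/(1 + 0.063292) = 0.940475
Percentage = 94.0


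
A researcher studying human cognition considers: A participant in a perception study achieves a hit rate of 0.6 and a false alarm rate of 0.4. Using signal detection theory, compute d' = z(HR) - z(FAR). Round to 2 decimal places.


d' = z(HR) - z(FAR)
z(0.6) = 0.2533
z(0.4) = -0.2533
d' = 0.2533 - -0.2533
= 0.51


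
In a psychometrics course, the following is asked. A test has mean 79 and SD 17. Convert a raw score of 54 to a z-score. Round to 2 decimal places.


z = (X - mu) / sigma
= (54 - 79) / 17
= -25 / 17
= -1.47


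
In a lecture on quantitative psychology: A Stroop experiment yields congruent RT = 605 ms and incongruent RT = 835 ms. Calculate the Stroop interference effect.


Stroop effect = RT(incongruent) - RT(congruent)
= 835 - 605
= 230 ms


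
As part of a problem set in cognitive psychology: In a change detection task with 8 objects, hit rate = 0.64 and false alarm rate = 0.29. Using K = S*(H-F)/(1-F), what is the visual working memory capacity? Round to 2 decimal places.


K = S * (H - F) / (1 - F)
H - F = 0.35
1 - F = 0.71
K = 8 * 0.35 / 0.71
= 3.94


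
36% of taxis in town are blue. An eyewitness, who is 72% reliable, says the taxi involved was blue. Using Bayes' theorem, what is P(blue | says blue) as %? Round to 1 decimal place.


P(blue | says blue) = P(says blue | blue)*P(blue) / [P(says blue | blue)*P(blue) + P(says blue | not blue)*P(not blue)]
Numerator = 0.72 * 0.36 = 0.2592
False identification = 0.28 * 0.64 = 0.1792
P = 0.2592 / (0.2592 + 0.1792)
= 0.2592 / 0.4384
As percentage = 59.1


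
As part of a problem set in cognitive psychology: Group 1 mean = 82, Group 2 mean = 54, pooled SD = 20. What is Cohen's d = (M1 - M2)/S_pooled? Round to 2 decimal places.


Cohen's d = (M1 - M2) / S_pooled
= (82 - 54) / 20
= 28 / 20
= 1.40


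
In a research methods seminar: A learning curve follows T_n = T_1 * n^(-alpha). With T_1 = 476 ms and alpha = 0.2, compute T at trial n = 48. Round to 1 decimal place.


T_n = 476 * 48^(-0.2)
48^(-0.2) = 0.461054
T_n = 476 * 0.461054
= 219.5 ms


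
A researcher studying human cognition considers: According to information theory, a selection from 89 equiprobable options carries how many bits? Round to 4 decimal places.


H = log2(n)
H = log2(89)
= 6.4757


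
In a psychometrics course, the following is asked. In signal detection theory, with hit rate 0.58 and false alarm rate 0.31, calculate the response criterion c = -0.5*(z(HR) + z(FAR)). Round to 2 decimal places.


c = -0.5 * (z(HR) + z(FAR))
z(0.58) = 0.2019
z(0.31) = -0.4959
c = -0.5 * (0.2019 + -0.4959)
= -0.5 * -0.294
= 0.15


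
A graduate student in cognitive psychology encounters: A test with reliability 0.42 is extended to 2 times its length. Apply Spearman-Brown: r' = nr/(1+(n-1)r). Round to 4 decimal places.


r_new = n*r / (1 + (n-1)*r)
Numerator = 2 * 0.42 = 0.84
Denominator = 1 + 1 * 0.42 = 1.42
r_new = 0.84 / 1.42
= 0.5915


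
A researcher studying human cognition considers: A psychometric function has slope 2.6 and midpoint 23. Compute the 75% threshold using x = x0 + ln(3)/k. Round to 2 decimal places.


At P = 0.75: 0.75 = 1/(1 + e^(-k*(x-x0)))
Solving: e^(-k*(x-x0)) = 1/3
x = x0 + ln(3)/k
ln(3) = 1.0986
x = 23 + 1.0986/2.6
= 23 + 0.4225
= 23.42


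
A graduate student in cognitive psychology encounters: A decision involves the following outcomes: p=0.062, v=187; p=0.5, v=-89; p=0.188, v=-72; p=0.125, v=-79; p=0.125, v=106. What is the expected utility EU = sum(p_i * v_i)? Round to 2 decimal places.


EU = sum(p_i * v_i)
0.062 * 187 = 11.594
0.5 * -89 = -44.5
0.188 * -72 = -13.536
0.125 * -79 = -9.875
0.125 * 106 = 13.25
EU = 11.594 + -44.5 + -13.536 + -9.875 + 13.25
= -43.07


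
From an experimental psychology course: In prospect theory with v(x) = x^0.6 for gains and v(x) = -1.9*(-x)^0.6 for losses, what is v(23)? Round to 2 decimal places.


Since x = 23 >= 0, use v(x) = x^0.6
23^0.6 = 6.562
v(23) = 6.56


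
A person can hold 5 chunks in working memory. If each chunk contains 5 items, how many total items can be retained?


Total items = chunks * items_per_chunk
= 5 * 5
= 25


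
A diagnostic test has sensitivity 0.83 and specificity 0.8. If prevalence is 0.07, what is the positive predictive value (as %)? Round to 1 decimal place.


PPV = (sens * prev) / (sens * prev + (1-spec) * (1-prev))
Numerator = 0.83 * 0.07 = 0.0581
P(positive and no disease) = (1 - spec) * (1 - prev) = (1 - 0.8) * (1 - 0.07) = 0.186
Denominator = 0.0581 + 0.186 = 0.2441
PPV = 0.0581 / 0.2441 = 0.238017
As percentage = 23.8


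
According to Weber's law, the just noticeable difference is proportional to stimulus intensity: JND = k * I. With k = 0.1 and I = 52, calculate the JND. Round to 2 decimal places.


JND = k * I
JND = 0.1 * 52
= 5.20


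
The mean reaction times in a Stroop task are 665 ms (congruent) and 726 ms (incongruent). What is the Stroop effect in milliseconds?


Stroop effect = RT(incongruent) - RT(congruent)
= 726 - 665
= 61 ms
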